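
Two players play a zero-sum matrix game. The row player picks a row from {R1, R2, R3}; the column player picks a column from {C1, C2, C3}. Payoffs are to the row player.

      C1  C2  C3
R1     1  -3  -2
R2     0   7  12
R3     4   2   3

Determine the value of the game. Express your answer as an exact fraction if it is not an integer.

Row minima: R1 → -3, R2 → 0, R3 → 2; maximin = 2.
Column maxima: C1 → 4, C2 → 7, C3 → 12; minimax = 4.
2 ≠ 4, so there is no saddle point; optimal play is mixed.
R1 is strictly dominated by R3, so the row player never plays it.
C3 is strictly dominated by C2 (it gives the row player strictly more in every row), so the column player never plays it.
On the remaining 2×2 (R2, R3 vs C1, C2):
Let the row player play R2 with probability p. Expected payoff against C1: 0p + 4(1−p) = −4p + 4; against C2: 7p + 2(1−p) = 5p + 2.
Setting these equal: −4p + 4 = 5p + 2 ⇒ −9p = -2 ⇒ p = 2/9, and the value is (-4)·(2/9) + 4 = 28/9.
For the column player: with q = P(C1), equating R2's and R3's payoffs gives −7q + 7 = 2q + 2 ⇒ q = 5/9.

28/9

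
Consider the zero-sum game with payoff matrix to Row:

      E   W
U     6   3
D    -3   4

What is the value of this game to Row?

Row minima: U → 3, D → -3; maximin = 3.
Column maxima: E → 6, W → 4; minimax = 4.
3 ≠ 4, so there is no saddle point; optimal play is mixed.
Let Row play U with probability p. Expected payoff against E: 6p + (-3)(1−p) = 9p − 3; against W: 3p + 4(1−p) = −p + 4.
Setting these equal: 9p − 3 = −p + 4 ⇒ 10p = 7 ⇒ p = 7/10, and the value is (9)·(7/10) − 3 = 33/10.
For Column: with q = P(E), equating U's and D's payoffs gives 3q + 3 = −7q + 4 ⇒ q = 1/10.

33/10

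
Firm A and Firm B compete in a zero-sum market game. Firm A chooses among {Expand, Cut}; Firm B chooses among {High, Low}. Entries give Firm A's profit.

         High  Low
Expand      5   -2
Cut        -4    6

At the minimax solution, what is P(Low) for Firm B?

Row minima: Expand → -2, Cut → -4; maximin = -2.
Column maxima: High → 5, Low → 6; minimax = 5.
-2 ≠ 5, so there is no saddle point; optimal play is mixed.
Let Firm A play Expand with probability p. Expected payoff against High: 5p + (-4)(1−p) = 9p − 4; against Low: (-2)p + 6(1−p) = −8p + 6.
Setting these equal: 9p − 4 = −8p + 6 ⇒ 17p = 10 ⇒ p = 10/17, and the value is (9)·(10/17) − 4 = 22/17.
For Firm B: with q = P(High), equating Expand's and Cut's payoffs gives 7q − 2 = −10q + 6 ⇒ q = 8/17.

9/17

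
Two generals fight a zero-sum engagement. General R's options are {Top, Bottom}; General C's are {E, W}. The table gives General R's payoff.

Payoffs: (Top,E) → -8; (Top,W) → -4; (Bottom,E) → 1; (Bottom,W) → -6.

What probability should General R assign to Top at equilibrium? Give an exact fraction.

7/11

Row minima: Top → -8, Bottom → -6; maximin = -6.
Column maxima: E → 1, W → -4; minimax = -4.
-6 ≠ -4, so there is no saddle point; optimal play is mixed.
Let General R play Top with probability p. Expected payoff against E: (-8)p + 1(1−p) = −9p + 1; against W: (-4)p + (-6)(1−p) = 2p − 6.
Setting these equal: −9p + 1 = 2p − 6 ⇒ −11p = -7 ⇒ p = 7/11, and the value is (-9)·(7/11) + 1 = -52/11.
For General C: with q = P(E), equating Top's and Bottom's payoffs gives −4q − 4 = 7q − 6 ⇒ q = 2/11.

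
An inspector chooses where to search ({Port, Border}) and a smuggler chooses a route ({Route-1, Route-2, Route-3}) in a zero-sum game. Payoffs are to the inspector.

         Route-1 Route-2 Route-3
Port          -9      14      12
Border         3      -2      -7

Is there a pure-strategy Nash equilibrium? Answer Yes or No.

No

Row minima: Port → -9, Border → -7; maximin = -7.
Column maxima: Route-1 → 3, Route-2 → 14, Route-3 → 12; minimax = 3.
-7 ≠ 3, so no pure-strategy equilibrium exists.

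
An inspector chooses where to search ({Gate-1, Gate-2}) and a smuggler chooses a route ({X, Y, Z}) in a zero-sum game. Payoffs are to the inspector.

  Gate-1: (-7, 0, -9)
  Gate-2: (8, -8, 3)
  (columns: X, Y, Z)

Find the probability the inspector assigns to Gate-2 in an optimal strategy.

9/20

Row minima: Gate-1 → -9, Gate-2 → -8; maximin = -8.
Column maxima: X → 8, Y → 0, Z → 3; minimax = 0.
-8 ≠ 0, so there is no saddle point; optimal play is mixed.
X is strictly dominated by Z (it gives the inspector strictly more in every row), so the smuggler never plays it.
On the remaining 2×2 (Gate-1, Gate-2 vs Y, Z):
Let the inspector play Gate-1 with probability p. Expected payoff against Y: 0p + (-8)(1−p) = 8p − 8; against Z: (-9)p + 3(1−p) = −12p + 3.
Setting these equal: 8p − 8 = −12p + 3 ⇒ 20p = 11 ⇒ p = 11/20, and the value is (8)·(11/20) − 8 = -18/5.
For the smuggler: with q = P(Y), equating Gate-1's and Gate-2's payoffs gives 9q − 9 = −11q + 3 ⇒ q = 3/5.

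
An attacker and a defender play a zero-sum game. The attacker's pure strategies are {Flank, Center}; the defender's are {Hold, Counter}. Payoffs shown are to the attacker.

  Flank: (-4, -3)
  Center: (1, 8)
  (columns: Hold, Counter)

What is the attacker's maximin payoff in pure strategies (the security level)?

1

Row minima: Flank → -4, Center → 1.
The best of these is 1.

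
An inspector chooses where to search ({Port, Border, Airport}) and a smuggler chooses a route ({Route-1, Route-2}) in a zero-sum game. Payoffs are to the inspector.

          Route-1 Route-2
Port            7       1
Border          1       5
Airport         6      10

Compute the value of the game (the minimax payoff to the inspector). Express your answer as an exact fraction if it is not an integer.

Row minima: Port → 1, Border → 1, Airport → 6; maximin = 6.
Column maxima: Route-1 → 7, Route-2 → 10; minimax = 7.
6 ≠ 7, so there is no saddle point; optimal play is mixed.
Border is strictly dominated by Airport, so the inspector never plays it.
On the remaining 2×2 (Port, Airport vs Route-1, Route-2):
Let the inspector play Port with probability p. Expected payoff against Route-1: 7p + 6(1−p) = p + 6; against Route-2: 1p + 10(1−p) = −9p + 10.
Setting these equal: p + 6 = −9p + 10 ⇒ 10p = 4 ⇒ p = 2/5, and the value is (1)·(2/5) + 6 = 32/5.
For the smuggler: with q = P(Route-1), equating Port's and Airport's payoffs gives 6q + 1 = −4q + 10 ⇒ q = 9/10.

32/5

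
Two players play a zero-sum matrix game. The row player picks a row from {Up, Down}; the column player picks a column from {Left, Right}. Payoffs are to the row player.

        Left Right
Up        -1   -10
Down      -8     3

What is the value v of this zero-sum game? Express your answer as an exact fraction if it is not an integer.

-83/20

Row minima: Up → -10, Down → -8; maximin = -8.
Column maxima: Left → -1, Right → 3; minimax = -1.
-8 ≠ -1, so there is no saddle point; optimal play is mixed.
Let the row player play Up with probability p. Expected payoff against Left: (-1)p + (-8)(1−p) = 7p − 8; against Right: (-10)p + 3(1−p) = −13p + 3.
Setting these equal: 7p − 8 = −13p + 3 ⇒ 20p = 11 ⇒ p = 11/20, and the value is (7)·(11/20) − 8 = -83/20.
For the column player: with q = P(Left), equating Up's and Down's payoffs gives 9q − 10 = −11q + 3 ⇒ q = 13/20.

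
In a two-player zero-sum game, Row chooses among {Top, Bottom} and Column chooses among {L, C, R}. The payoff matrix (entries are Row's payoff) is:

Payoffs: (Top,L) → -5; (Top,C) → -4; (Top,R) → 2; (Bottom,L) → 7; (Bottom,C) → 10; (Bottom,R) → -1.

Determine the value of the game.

3/5

Row minima: Top → -5, Bottom → -1; maximin = -1.
Column maxima: L → 7, C → 10, R → 2; minimax = 2.
-1 ≠ 2, so there is no saddle point; optimal play is mixed.
C is strictly dominated by L (it gives Row strictly more in every row), so Column never plays it.
On the remaining 2×2 (Top, Bottom vs L, R):
Let Row play Top with probability p. Expected payoff against L: (-5)p + 7(1−p) = −12p + 7; against R: 2p + (-1)(1−p) = 3p − 1.
Setting these equal: −12p + 7 = 3p − 1 ⇒ −15p = -8 ⇒ p = 8/15, and the value is (-12)·(8/15) + 7 = 3/5.
For Column: with q = P(L), equating Top's and Bottom's payoffs gives −7q + 2 = 8q − 1 ⇒ q = 1/5.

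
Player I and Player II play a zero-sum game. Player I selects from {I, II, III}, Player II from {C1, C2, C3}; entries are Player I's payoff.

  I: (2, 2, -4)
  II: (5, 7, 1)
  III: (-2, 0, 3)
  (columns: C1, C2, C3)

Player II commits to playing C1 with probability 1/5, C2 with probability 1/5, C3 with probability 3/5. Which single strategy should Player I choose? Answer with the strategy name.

Expected payoff of I: (1/5)·2 + (1/5)·2 + (3/5)·(-4) = -8/5.
Expected payoff of II: (1/5)·5 + (1/5)·7 + (3/5)·1 = 3.
Expected payoff of III: (1/5)·(-2) + (1/5)·0 + (3/5)·3 = 7/5.
The largest is 3, so Player I's best response is II.

II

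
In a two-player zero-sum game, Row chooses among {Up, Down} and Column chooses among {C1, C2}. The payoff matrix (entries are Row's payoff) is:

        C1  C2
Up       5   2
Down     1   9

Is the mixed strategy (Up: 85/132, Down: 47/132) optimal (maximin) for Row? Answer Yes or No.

No

Against C1 this mix gives (85/132)·5 + (47/132)·1 = 118/33.
Against C2 this mix gives (85/132)·2 + (47/132)·9 = 593/132.
Column will play C1, holding Row to 118/33. Shifting weight toward the row that does better against C1 would raise this floor (the equalizing mix achieves 43/11 against both C1 and C2), so the proposed strategy is not optimal.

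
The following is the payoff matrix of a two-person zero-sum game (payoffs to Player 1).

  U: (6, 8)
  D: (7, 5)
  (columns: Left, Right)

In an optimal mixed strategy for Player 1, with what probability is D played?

Row minima: U → 6, D → 5; maximin = 6.
Column maxima: Left → 7, Right → 8; minimax = 7.
6 ≠ 7, so there is no saddle point; optimal play is mixed.
Let Player 1 play U with probability p. Expected payoff against Left: 6p + 7(1−p) = −p + 7; against Right: 8p + 5(1−p) = 3p + 5.
Setting these equal: −p + 7 = 3p + 5 ⇒ −4p = -2 ⇒ p = 1/2, and the value is (-1)·(1/2) + 7 = 13/2.
For Player 2: with q = P(Left), equating U's and D's payoffs gives −2q + 8 = 2q + 5 ⇒ q = 3/4.

1/2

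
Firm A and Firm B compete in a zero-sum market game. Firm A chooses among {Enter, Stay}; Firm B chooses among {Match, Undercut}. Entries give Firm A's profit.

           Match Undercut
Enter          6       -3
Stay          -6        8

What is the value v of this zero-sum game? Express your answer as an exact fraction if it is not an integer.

Row minima: Enter → -3, Stay → -6; maximin = -3.
Column maxima: Match → 6, Undercut → 8; minimax = 6.
-3 ≠ 6, so there is no saddle point; optimal play is mixed.
Let Firm A play Enter with probability p. Expected payoff against Match: 6p + (-6)(1−p) = 12p − 6; against Undercut: (-3)p + 8(1−p) = −11p + 8.
Setting these equal: 12p − 6 = −11p + 8 ⇒ 23p = 14 ⇒ p = 14/23, and the value is (12)·(14/23) − 6 = 30/23.
For Firm B: with q = P(Match), equating Enter's and Stay's payoffs gives 9q − 3 = −14q + 8 ⇒ q = 11/23.

30/23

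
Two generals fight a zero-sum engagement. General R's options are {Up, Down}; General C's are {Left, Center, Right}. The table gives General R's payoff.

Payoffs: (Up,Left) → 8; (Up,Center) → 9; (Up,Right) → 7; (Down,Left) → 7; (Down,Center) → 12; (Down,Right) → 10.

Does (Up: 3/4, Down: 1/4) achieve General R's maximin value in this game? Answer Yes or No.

Against Left this mix gives (3/4)·8 + (1/4)·7 = 31/4.
Against Center this mix gives (3/4)·9 + (1/4)·12 = 39/4.
Against Right this mix gives (3/4)·7 + (1/4)·10 = 31/4.
All of General C's active replies (Left, Right) yield 31/4, and no column does worse for General R. The mix makes General C indifferent and guarantees 31/4, so it is optimal.

Yes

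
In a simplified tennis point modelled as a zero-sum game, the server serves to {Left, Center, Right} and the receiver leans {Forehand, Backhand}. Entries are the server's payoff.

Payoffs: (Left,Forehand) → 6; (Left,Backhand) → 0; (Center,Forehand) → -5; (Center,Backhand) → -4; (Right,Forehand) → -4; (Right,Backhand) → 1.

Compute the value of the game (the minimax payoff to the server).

Row minima: Left → 0, Center → -5, Right → -4; maximin = 0.
Column maxima: Forehand → 6, Backhand → 1; minimax = 1.
0 ≠ 1, so there is no saddle point; optimal play is mixed.
Center is strictly dominated by Left, so the server never plays it.
On the remaining 2×2 (Left, Right vs Forehand, Backhand):
Let the server play Left with probability p. Expected payoff against Forehand: 6p + (-4)(1−p) = 10p − 4; against Backhand: 0p + 1(1−p) = −p + 1.
Setting these equal: 10p − 4 = −p + 1 ⇒ 11p = 5 ⇒ p = 5/11, and the value is (10)·(5/11) − 4 = 6/11.
For the receiver: with q = P(Forehand), equating Left's and Right's payoffs gives 6q = −5q + 1 ⇒ q = 1/11.

6/11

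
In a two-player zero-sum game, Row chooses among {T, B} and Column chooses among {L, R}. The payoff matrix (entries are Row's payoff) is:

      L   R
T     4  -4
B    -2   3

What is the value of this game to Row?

Row minima: T → -4, B → -2; maximin = -2.
Column maxima: L → 4, R → 3; minimax = 3.
-2 ≠ 3, so there is no saddle point; optimal play is mixed.
Let Row play T with probability p. Expected payoff against L: 4p + (-2)(1−p) = 6p − 2; against R: (-4)p + 3(1−p) = −7p + 3.
Setting these equal: 6p − 2 = −7p + 3 ⇒ 13p = 5 ⇒ p = 5/13, and the value is (6)·(5/13) − 2 = 4/13.
For Column: with q = P(L), equating T's and B's payoffs gives 8q − 4 = −5q + 3 ⇒ q = 7/13.

4/13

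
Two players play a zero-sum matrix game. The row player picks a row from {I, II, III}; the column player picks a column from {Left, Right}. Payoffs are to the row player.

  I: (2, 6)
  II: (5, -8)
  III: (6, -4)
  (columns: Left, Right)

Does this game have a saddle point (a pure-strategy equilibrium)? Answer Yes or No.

Row minima: I → 2, II → -8, III → -4; maximin = 2.
Column maxima: Left → 6, Right → 6; minimax = 6.
2 ≠ 6, so no pure-strategy equilibrium exists.

No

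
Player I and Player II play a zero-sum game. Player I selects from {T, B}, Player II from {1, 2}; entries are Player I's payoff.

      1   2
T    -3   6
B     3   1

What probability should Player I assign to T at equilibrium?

2/11

Row minima: T → -3, B → 1; maximin = 1.
Column maxima: 1 → 3, 2 → 6; minimax = 3.
1 ≠ 3, so there is no saddle point; optimal play is mixed.
Let Player I play T with probability p. Expected payoff against 1: (-3)p + 3(1−p) = −6p + 3; against 2: 6p + 1(1−p) = 5p + 1.
Setting these equal: −6p + 3 = 5p + 1 ⇒ −11p = -2 ⇒ p = 2/11, and the value is (-6)·(2/11) + 3 = 21/11.
For Player II: with q = P(1), equating T's and B's payoffs gives −9q + 6 = 2q + 1 ⇒ q = 5/11.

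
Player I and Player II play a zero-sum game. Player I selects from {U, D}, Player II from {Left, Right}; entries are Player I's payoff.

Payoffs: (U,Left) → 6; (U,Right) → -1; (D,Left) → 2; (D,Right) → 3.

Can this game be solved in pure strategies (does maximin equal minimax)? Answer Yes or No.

No

Row minima: U → -1, D → 2; maximin = 2.
Column maxima: Left → 6, Right → 3; minimax = 3.
2 ≠ 3, so no pure-strategy equilibrium exists.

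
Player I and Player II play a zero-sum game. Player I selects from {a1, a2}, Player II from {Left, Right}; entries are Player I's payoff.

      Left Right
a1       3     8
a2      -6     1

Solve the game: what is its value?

Row minima: a1 → 3, a2 → -6; maximin = 3.
Column maxima: Left → 3, Right → 8; minimax = 3.
Since maximin = minimax = 3, there is a saddle point and the value is 3.

3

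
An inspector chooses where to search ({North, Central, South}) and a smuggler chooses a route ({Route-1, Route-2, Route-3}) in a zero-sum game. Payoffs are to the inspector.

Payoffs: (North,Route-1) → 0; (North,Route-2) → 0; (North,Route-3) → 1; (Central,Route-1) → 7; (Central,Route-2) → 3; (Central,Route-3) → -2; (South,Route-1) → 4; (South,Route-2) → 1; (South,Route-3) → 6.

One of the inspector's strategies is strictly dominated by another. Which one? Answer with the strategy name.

South gives a strictly higher payoff than North against every column: 4 > 0, 1 > 0, 6 > 1.
So North is strictly dominated and the inspector never plays it.

North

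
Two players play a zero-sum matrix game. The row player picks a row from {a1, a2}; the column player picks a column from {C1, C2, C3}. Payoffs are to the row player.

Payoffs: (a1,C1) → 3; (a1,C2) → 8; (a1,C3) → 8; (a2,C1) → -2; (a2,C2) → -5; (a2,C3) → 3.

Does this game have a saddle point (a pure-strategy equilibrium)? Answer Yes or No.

Yes

Row minima: a1 → 3, a2 → -5; maximin = 3.
Column maxima: C1 → 3, C2 → 8, C3 → 8; minimax = 3.
maximin = minimax = 3, so a saddle point exists.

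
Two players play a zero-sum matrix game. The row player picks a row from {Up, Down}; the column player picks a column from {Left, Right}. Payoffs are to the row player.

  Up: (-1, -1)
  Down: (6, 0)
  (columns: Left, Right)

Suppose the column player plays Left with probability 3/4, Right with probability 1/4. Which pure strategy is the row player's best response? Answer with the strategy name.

Expected payoff of Up: (3/4)·(-1) + (1/4)·(-1) = -1.
Expected payoff of Down: (3/4)·6 + (1/4)·0 = 9/2.
The largest is 9/2, so the row player's best response is Down.

Down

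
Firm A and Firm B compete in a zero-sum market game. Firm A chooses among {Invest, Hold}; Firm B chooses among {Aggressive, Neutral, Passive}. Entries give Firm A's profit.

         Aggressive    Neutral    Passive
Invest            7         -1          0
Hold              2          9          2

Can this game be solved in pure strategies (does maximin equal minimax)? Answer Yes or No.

Yes

Row minima: Invest → -1, Hold → 2; maximin = 2.
Column maxima: Aggressive → 7, Neutral → 9, Passive → 2; minimax = 2.
maximin = minimax = 2, so a saddle point exists.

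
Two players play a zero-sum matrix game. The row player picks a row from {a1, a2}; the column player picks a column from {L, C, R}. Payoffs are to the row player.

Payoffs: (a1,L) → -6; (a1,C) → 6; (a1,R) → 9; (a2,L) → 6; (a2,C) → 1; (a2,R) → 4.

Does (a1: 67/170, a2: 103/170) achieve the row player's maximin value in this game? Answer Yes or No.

Against L this mix gives (67/170)·(-6) + (103/170)·6 = 108/85.
Against C this mix gives (67/170)·6 + (103/170)·1 = 101/34.
Against R this mix gives (67/170)·9 + (103/170)·4 = 203/34.
The column player will play L, holding the row player to 108/85. Shifting weight toward the row that does better against L would raise this floor (the equalizing mix achieves 42/17 against both L and C), so the proposed strategy is not optimal.

No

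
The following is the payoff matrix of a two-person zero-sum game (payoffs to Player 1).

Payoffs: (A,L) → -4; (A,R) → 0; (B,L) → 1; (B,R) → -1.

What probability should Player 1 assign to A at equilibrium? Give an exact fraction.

1/3

Row minima: A → -4, B → -1; maximin = -1.
Column maxima: L → 1, R → 0; minimax = 0.
-1 ≠ 0, so there is no saddle point; optimal play is mixed.
Let Player 1 play A with probability p. Expected payoff against L: (-4)p + 1(1−p) = −5p + 1; against R: 0p + (-1)(1−p) = p − 1.
Setting these equal: −5p + 1 = p − 1 ⇒ −6p = -2 ⇒ p = 1/3, and the value is (-5)·(1/3) + 1 = -2/3.
For Player 2: with q = P(L), equating A's and B's payoffs gives −4q = 2q − 1 ⇒ q = 1/6.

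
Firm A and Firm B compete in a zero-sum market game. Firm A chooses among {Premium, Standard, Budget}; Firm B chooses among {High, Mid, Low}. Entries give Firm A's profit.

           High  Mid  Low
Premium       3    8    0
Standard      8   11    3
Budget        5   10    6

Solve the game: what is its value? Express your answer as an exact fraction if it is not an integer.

Row minima: Premium → 0, Standard → 3, Budget → 5; maximin = 5.
Column maxima: High → 8, Mid → 11, Low → 6; minimax = 6.
5 ≠ 6, so there is no saddle point; optimal play is mixed.
Premium is strictly dominated by Standard, so Firm A never plays it.
Mid is strictly dominated by High (it gives Firm A strictly more in every row), so Firm B never plays it.
On the remaining 2×2 (Standard, Budget vs High, Low):
Let Firm A play Standard with probability p. Expected payoff against High: 8p + 5(1−p) = 3p + 5; against Low: 3p + 6(1−p) = −3p + 6.
Setting these equal: 3p + 5 = −3p + 6 ⇒ 6p = 1 ⇒ p = 1/6, and the value is (3)·(1/6) + 5 = 11/2.
For Firm B: with q = P(High), equating Standard's and Budget's payoffs gives 5q + 3 = −q + 6 ⇒ q = 1/2.

11/2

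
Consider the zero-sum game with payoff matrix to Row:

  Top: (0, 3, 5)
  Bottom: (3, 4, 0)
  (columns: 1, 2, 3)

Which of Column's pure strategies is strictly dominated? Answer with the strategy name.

2

1 holds Row's payoff strictly below 2 in every row: 0 < 3, 3 < 4.
So 2 is strictly dominated for Column.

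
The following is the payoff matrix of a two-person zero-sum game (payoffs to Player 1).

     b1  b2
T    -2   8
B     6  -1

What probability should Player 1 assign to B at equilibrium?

Row minima: T → -2, B → -1; maximin = -1.
Column maxima: b1 → 6, b2 → 8; minimax = 6.
-1 ≠ 6, so there is no saddle point; optimal play is mixed.
Let Player 1 play T with probability p. Expected payoff against b1: (-2)p + 6(1−p) = −8p + 6; against b2: 8p + (-1)(1−p) = 9p − 1.
Setting these equal: −8p + 6 = 9p − 1 ⇒ −17p = -7 ⇒ p = 7/17, and the value is (-8)·(7/17) + 6 = 46/17.
For Player 2: with q = P(b1), equating T's and B's payoffs gives −10q + 8 = 7q − 1 ⇒ q = 9/17.

10/17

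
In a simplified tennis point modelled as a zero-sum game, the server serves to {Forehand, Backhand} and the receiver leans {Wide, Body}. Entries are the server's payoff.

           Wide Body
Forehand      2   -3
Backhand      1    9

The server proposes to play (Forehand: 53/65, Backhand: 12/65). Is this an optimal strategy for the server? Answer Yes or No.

Against Wide this mix gives (53/65)·2 + (12/65)·1 = 118/65.
Against Body this mix gives (53/65)·(-3) + (12/65)·9 = -51/65.
The receiver will play Body, holding the server to -51/65. Shifting weight toward the row that does better against Body would raise this floor (the equalizing mix achieves 21/13 against both Body and Wide), so the proposed strategy is not optimal.

No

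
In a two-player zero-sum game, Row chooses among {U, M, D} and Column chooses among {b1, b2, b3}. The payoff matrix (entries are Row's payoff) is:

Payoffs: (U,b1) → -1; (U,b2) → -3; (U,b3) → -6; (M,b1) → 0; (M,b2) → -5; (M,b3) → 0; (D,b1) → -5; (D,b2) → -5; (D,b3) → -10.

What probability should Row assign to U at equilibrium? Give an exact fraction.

Row minima: U → -6, M → -5, D → -10; maximin = -5.
Column maxima: b1 → 0, b2 → -3, b3 → 0; minimax = -3.
-5 ≠ -3, so there is no saddle point; optimal play is mixed.
D is strictly dominated by U, so Row never plays it.
With D eliminated, b1 is strictly dominated by b2 (it gives Row strictly more in every remaining row), so Column never plays it.
On the remaining 2×2 (U, M vs b2, b3):
Let Row play U with probability p. Expected payoff against b2: (-3)p + (-5)(1−p) = 2p − 5; against b3: (-6)p + 0(1−p) = −6p.
Setting these equal: 2p − 5 = −6p ⇒ 8p = 5 ⇒ p = 5/8, and the value is (2)·(5/8) − 5 = -15/4.
For Column: with q = P(b2), equating U's and M's payoffs gives 3q − 6 = −5q ⇒ q = 3/4.

5/8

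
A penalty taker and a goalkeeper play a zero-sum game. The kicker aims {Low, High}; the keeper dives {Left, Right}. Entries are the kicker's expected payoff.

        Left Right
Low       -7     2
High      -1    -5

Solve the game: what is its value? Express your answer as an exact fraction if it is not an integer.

-37/13

Row minima: Low → -7, High → -5; maximin = -5.
Column maxima: Left → -1, Right → 2; minimax = -1.
-5 ≠ -1, so there is no saddle point; optimal play is mixed.
Let the kicker play Low with probability p. Expected payoff against Left: (-7)p + (-1)(1−p) = −6p − 1; against Right: 2p + (-5)(1−p) = 7p − 5.
Setting these equal: −6p − 1 = 7p − 5 ⇒ −13p = -4 ⇒ p = 4/13, and the value is (-6)·(4/13) − 1 = -37/13.
For the keeper: with q = P(Left), equating Low's and High's payoffs gives −9q + 2 = 4q − 5 ⇒ q = 7/13.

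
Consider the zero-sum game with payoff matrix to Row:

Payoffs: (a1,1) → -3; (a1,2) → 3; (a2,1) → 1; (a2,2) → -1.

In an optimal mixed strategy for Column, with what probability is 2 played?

1/2

Row minima: a1 → -3, a2 → -1; maximin = -1.
Column maxima: 1 → 1, 2 → 3; minimax = 1.
-1 ≠ 1, so there is no saddle point; optimal play is mixed.
Let Row play a1 with probability p. Expected payoff against 1: (-3)p + 1(1−p) = −4p + 1; against 2: 3p + (-1)(1−p) = 4p − 1.
Setting these equal: −4p + 1 = 4p − 1 ⇒ −8p = -2 ⇒ p = 1/4, and the value is (-4)·(1/4) + 1 = 0.
For Column: with q = P(1), equating a1's and a2's payoffs gives −6q + 3 = 2q − 1 ⇒ q = 1/2.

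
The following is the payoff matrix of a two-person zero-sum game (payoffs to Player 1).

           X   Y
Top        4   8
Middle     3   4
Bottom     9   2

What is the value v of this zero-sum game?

Row minima: Top → 4, Middle → 3, Bottom → 2; maximin = 4.
Column maxima: X → 9, Y → 8; minimax = 8.
4 ≠ 8, so there is no saddle point; optimal play is mixed.
Middle is strictly dominated by Top, so Player 1 never plays it.
On the remaining 2×2 (Top, Bottom vs X, Y):
Let Player 1 play Top with probability p. Expected payoff against X: 4p + 9(1−p) = −5p + 9; against Y: 8p + 2(1−p) = 6p + 2.
Setting these equal: −5p + 9 = 6p + 2 ⇒ −11p = -7 ⇒ p = 7/11, and the value is (-5)·(7/11) + 9 = 64/11.
For Player 2: with q = P(X), equating Top's and Bottom's payoffs gives −4q + 8 = 7q + 2 ⇒ q = 6/11.

64/11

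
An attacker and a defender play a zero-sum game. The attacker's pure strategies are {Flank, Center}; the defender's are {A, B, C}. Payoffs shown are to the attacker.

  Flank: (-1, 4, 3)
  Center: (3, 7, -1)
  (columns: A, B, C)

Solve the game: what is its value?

1

Row minima: Flank → -1, Center → -1; maximin = -1.
Column maxima: A → 3, B → 7, C → 3; minimax = 3.
-1 ≠ 3, so there is no saddle point; optimal play is mixed.
B is strictly dominated by A (it gives the attacker strictly more in every row), so the defender never plays it.
On the remaining 2×2 (Flank, Center vs A, C):
Let the attacker play Flank with probability p. Expected payoff against A: (-1)p + 3(1−p) = −4p + 3; against C: 3p + (-1)(1−p) = 4p − 1.
Setting these equal: −4p + 3 = 4p − 1 ⇒ −8p = -4 ⇒ p = 1/2, and the value is (-4)·(1/2) + 3 = 1.
For the defender: with q = P(A), equating Flank's and Center's payoffs gives −4q + 3 = 4q − 1 ⇒ q = 1/2.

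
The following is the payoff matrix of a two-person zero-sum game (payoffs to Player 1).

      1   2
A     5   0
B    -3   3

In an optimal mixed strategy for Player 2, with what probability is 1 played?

Row minima: A → 0, B → -3; maximin = 0.
Column maxima: 1 → 5, 2 → 3; minimax = 3.
0 ≠ 3, so there is no saddle point; optimal play is mixed.
Let Player 1 play A with probability p. Expected payoff against 1: 5p + (-3)(1−p) = 8p − 3; against 2: 0p + 3(1−p) = −3p + 3.
Setting these equal: 8p − 3 = −3p + 3 ⇒ 11p = 6 ⇒ p = 6/11, and the value is (8)·(6/11) − 3 = 15/11.
For Player 2: with q = P(1), equating A's and B's payoffs gives 5q = −6q + 3 ⇒ q = 3/11.

3/11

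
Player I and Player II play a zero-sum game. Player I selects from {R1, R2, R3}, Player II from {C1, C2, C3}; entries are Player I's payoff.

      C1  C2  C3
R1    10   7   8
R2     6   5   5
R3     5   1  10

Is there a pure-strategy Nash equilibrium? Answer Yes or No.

Yes

Row minima: R1 → 7, R2 → 5, R3 → 1; maximin = 7.
Column maxima: C1 → 10, C2 → 7, C3 → 10; minimax = 7.
maximin = minimax = 7, so a saddle point exists.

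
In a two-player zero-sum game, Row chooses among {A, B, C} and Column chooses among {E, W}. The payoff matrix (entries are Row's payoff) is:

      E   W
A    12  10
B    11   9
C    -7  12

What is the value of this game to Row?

214/21

Row minima: A → 10, B → 9, C → -7; maximin = 10.
Column maxima: E → 12, W → 12; minimax = 12.
10 ≠ 12, so there is no saddle point; optimal play is mixed.
B is strictly dominated by A, so Row never plays it.
On the remaining 2×2 (A, C vs E, W):
Let Row play A with probability p. Expected payoff against E: 12p + (-7)(1−p) = 19p − 7; against W: 10p + 12(1−p) = −2p + 12.
Setting these equal: 19p − 7 = −2p + 12 ⇒ 21p = 19 ⇒ p = 19/21, and the value is (19)·(19/21) − 7 = 214/21.
For Column: with q = P(E), equating A's and C's payoffs gives 2q + 10 = −19q + 12 ⇒ q = 2/21.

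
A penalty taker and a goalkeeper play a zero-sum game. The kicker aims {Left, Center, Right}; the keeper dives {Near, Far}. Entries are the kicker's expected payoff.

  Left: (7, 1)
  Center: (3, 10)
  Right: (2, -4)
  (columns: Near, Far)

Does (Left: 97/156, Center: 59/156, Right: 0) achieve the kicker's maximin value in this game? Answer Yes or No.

No

Against Near this mix gives (97/156)·7 + (59/156)·3 = 214/39.
Against Far this mix gives (97/156)·1 + (59/156)·10 = 229/52.
The keeper will play Far, holding the kicker to 229/52. Shifting weight toward the row that does better against Far would raise this floor (the equalizing mix achieves 67/13 against both Far and Near), so the proposed strategy is not optimal.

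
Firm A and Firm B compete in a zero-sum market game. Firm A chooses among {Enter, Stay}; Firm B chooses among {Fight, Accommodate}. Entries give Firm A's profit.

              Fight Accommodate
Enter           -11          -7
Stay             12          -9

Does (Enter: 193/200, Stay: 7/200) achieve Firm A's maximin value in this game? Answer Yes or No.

Against Fight this mix gives (193/200)·(-11) + (7/200)·12 = -2039/200.
Against Accommodate this mix gives (193/200)·(-7) + (7/200)·(-9) = -707/100.
Firm B will play Fight, holding Firm A to -2039/200. Shifting weight toward the row that does better against Fight would raise this floor (the equalizing mix achieves -183/25 against both Fight and Accommodate), so the proposed strategy is not optimal.

No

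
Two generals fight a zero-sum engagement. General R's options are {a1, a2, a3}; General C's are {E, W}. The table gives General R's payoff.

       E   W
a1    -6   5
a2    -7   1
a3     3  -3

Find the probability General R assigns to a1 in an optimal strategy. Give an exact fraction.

Row minima: a1 → -6, a2 → -7, a3 → -3; maximin = -3.
Column maxima: E → 3, W → 5; minimax = 3.
-3 ≠ 3, so there is no saddle point; optimal play is mixed.
a2 is strictly dominated by a1, so General R never plays it.
On the remaining 2×2 (a1, a3 vs E, W):
Let General R play a1 with probability p. Expected payoff against E: (-6)p + 3(1−p) = −9p + 3; against W: 5p + (-3)(1−p) = 8p − 3.
Setting these equal: −9p + 3 = 8p − 3 ⇒ −17p = -6 ⇒ p = 6/17, and the value is (-9)·(6/17) + 3 = -3/17.
For General C: with q = P(E), equating a1's and a3's payoffs gives −11q + 5 = 6q − 3 ⇒ q = 8/17.

6/17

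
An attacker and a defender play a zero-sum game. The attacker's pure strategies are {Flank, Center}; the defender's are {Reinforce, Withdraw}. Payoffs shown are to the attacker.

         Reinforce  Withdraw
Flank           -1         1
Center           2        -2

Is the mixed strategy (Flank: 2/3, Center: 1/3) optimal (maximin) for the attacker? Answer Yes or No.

Against Reinforce this mix gives (2/3)·(-1) + (1/3)·2 = 0.
Against Withdraw this mix gives (2/3)·1 + (1/3)·(-2) = 0.
All of the defender's active replies (Reinforce, Withdraw) yield 0, and no column does worse for the attacker. The mix makes the defender indifferent and guarantees 0, so it is optimal.

Yes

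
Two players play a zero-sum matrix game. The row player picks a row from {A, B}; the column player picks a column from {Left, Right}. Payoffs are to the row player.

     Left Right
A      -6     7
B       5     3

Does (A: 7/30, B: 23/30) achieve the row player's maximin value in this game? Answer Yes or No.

No

Against Left this mix gives (7/30)·(-6) + (23/30)·5 = 73/30.
Against Right this mix gives (7/30)·7 + (23/30)·3 = 59/15.
The column player will play Left, holding the row player to 73/30. Shifting weight toward the row that does better against Left would raise this floor (the equalizing mix achieves 53/15 against both Left and Right), so the proposed strategy is not optimal.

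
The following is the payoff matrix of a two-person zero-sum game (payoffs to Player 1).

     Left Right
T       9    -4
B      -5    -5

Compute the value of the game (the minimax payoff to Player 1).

-4

Row minima: T → -4, B → -5; maximin = -4.
Column maxima: Left → 9, Right → -4; minimax = -4.
Since maximin = minimax = -4, there is a saddle point and the value is -4.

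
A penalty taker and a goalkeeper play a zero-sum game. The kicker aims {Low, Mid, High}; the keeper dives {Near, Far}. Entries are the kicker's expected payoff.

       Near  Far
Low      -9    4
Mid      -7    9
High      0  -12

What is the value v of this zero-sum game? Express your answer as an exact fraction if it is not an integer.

-3

Row minima: Low → -9, Mid → -7, High → -12; maximin = -7.
Column maxima: Near → 0, Far → 9; minimax = 0.
-7 ≠ 0, so there is no saddle point; optimal play is mixed.
Low is strictly dominated by Mid, so the kicker never plays it.
On the remaining 2×2 (Mid, High vs Near, Far):
Let the kicker play Mid with probability p. Expected payoff against Near: (-7)p + 0(1−p) = −7p; against Far: 9p + (-12)(1−p) = 21p − 12.
Setting these equal: −7p = 21p − 12 ⇒ −28p = -12 ⇒ p = 3/7, and the value is (-7)·(3/7) = -3.
For the keeper: with q = P(Near), equating Mid's and High's payoffs gives −16q + 9 = 12q − 12 ⇒ q = 3/4.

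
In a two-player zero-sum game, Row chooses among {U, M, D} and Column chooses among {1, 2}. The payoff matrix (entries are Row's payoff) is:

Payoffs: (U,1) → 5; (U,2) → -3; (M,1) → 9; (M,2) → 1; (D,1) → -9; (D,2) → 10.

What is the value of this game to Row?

Row minima: U → -3, M → 1, D → -9; maximin = 1.
Column maxima: 1 → 9, 2 → 10; minimax = 9.
1 ≠ 9, so there is no saddle point; optimal play is mixed.
U is strictly dominated by M, so Row never plays it.
On the remaining 2×2 (M, D vs 1, 2):
Let Row play M with probability p. Expected payoff against 1: 9p + (-9)(1−p) = 18p − 9; against 2: 1p + 10(1−p) = −9p + 10.
Setting these equal: 18p − 9 = −9p + 10 ⇒ 27p = 19 ⇒ p = 19/27, and the value is (18)·(19/27) − 9 = 11/3.
For Column: with q = P(1), equating M's and D's payoffs gives 8q + 1 = −19q + 10 ⇒ q = 1/3.

11/3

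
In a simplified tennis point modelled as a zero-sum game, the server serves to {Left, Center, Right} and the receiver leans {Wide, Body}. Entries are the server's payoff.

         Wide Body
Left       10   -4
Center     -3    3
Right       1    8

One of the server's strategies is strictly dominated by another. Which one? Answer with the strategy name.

Center

Right gives a strictly higher payoff than Center against every column: 1 > -3, 8 > 3.
So Center is strictly dominated and the server never plays it.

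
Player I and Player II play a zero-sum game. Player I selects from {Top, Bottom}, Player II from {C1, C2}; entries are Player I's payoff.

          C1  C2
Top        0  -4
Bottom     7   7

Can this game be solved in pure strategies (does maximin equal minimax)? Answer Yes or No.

Row minima: Top → -4, Bottom → 7; maximin = 7.
Column maxima: C1 → 7, C2 → 7; minimax = 7.
maximin = minimax = 7, so a saddle point exists.

Yes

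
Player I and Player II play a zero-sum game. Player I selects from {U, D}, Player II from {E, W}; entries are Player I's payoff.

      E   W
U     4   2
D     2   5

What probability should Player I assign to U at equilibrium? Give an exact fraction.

3/5

Row minima: U → 2, D → 2; maximin = 2.
Column maxima: E → 4, W → 5; minimax = 4.
2 ≠ 4, so there is no saddle point; optimal play is mixed.
Let Player I play U with probability p. Expected payoff against E: 4p + 2(1−p) = 2p + 2; against W: 2p + 5(1−p) = −3p + 5.
Setting these equal: 2p + 2 = −3p + 5 ⇒ 5p = 3 ⇒ p = 3/5, and the value is (2)·(3/5) + 2 = 16/5.
For Player II: with q = P(E), equating U's and D's payoffs gives 2q + 2 = −3q + 5 ⇒ q = 3/5.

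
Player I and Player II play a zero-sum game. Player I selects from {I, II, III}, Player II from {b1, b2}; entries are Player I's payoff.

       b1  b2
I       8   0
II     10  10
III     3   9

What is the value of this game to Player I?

10

Row minima: I → 0, II → 10, III → 3; maximin = 10.
Column maxima: b1 → 10, b2 → 10; minimax = 10.
Since maximin = minimax = 10, there is a saddle point and the value is 10.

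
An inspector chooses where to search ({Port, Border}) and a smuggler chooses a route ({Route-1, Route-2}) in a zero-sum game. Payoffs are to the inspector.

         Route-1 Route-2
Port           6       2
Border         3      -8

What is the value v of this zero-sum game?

Row minima: Port → 2, Border → -8; maximin = 2.
Column maxima: Route-1 → 6, Route-2 → 2; minimax = 2.
Since maximin = minimax = 2, there is a saddle point and the value is 2.

2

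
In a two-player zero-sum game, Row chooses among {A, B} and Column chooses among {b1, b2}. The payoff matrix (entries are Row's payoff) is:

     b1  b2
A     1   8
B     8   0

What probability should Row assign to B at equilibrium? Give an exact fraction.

7/15

Row minima: A → 1, B → 0; maximin = 1.
Column maxima: b1 → 8, b2 → 8; minimax = 8.
1 ≠ 8, so there is no saddle point; optimal play is mixed.
Let Row play A with probability p. Expected payoff against b1: 1p + 8(1−p) = −7p + 8; against b2: 8p + 0(1−p) = 8p.
Setting these equal: −7p + 8 = 8p ⇒ −15p = -8 ⇒ p = 8/15, and the value is (-7)·(8/15) + 8 = 64/15.
For Column: with q = P(b1), equating A's and B's payoffs gives −7q + 8 = 8q ⇒ q = 8/15.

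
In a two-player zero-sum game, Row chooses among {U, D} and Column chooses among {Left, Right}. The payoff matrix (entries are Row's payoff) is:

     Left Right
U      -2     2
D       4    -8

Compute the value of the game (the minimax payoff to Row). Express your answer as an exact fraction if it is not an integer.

Row minima: U → -2, D → -8; maximin = -2.
Column maxima: Left → 4, Right → 2; minimax = 2.
-2 ≠ 2, so there is no saddle point; optimal play is mixed.
Let Row play U with probability p. Expected payoff against Left: (-2)p + 4(1−p) = −6p + 4; against Right: 2p + (-8)(1−p) = 10p − 8.
Setting these equal: −6p + 4 = 10p − 8 ⇒ −16p = -12 ⇒ p = 3/4, and the value is (-6)·(3/4) + 4 = -1/2.
For Column: with q = P(Left), equating U's and D's payoffs gives −4q + 2 = 12q − 8 ⇒ q = 5/8.

-1/2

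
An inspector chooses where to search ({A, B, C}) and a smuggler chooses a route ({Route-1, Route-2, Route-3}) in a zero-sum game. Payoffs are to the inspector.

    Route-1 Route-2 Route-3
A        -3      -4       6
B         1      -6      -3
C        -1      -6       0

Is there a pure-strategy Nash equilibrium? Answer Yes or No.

Yes

Row minima: A → -4, B → -6, C → -6; maximin = -4.
Column maxima: Route-1 → 1, Route-2 → -4, Route-3 → 6; minimax = -4.
maximin = minimax = -4, so a saddle point exists.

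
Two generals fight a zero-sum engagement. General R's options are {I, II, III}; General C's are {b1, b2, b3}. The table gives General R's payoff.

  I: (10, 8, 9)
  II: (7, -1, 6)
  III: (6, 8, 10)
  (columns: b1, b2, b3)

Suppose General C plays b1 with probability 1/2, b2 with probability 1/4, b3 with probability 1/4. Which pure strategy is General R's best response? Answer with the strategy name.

Expected payoff of I: (1/2)·10 + (1/4)·8 + (1/4)·9 = 37/4.
Expected payoff of II: (1/2)·7 + (1/4)·(-1) + (1/4)·6 = 19/4.
Expected payoff of III: (1/2)·6 + (1/4)·8 + (1/4)·10 = 15/2.
The largest is 37/4, so General R's best response is I.

I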